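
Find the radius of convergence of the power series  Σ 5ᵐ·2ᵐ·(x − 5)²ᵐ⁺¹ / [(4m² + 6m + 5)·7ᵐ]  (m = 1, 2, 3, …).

The ratio of consecutive coefficients is [(4m² + 6m + 5)/(4(m+1)² + 6(m+1) + 5)] · 5·2/7 → 10/7.
Since the exponent of (x − 5) increases by 2 each term, convergence requires |x − 5|² < 7/10, hence R = √70/10.

R = √70/10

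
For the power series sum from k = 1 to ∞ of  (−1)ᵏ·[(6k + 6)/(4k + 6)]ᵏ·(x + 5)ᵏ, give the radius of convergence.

Applying the root test, |a_k|^(1/k) = (6k + 6)/(4k + 6) → 3/2.
The series converges when 3/2 · |x + 5| < 1, giving R = 2/3.

R = 2/3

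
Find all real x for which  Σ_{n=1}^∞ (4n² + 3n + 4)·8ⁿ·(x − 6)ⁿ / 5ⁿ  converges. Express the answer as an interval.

By the ratio test, |a_{n+1}/a_n| = [(4(n+1)² + 3(n+1) + 4)/(4n² + 3n + 4)] · 8/5 → 8/5.
Hence the series converges for |x − 6| < 1/(8/5) = 5/8, so the radius of convergence is 5/8.
When x = 53/8, the terms have absolute value of order n², which does not tend to 0, so the series diverges by the divergence test.
At x = 43/8: the terms have absolute value of order n², which does not tend to 0, so the series diverges by the divergence test.

(43/8, 53/8)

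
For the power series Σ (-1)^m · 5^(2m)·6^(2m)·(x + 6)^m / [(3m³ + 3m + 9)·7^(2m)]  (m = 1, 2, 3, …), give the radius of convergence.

By the ratio test, |a_{m+1}/a_m| = [(3m³ + 3m + 9)/(3(m+1)³ + 3(m+1) + 9)] · 25·36/49 → 900/49.
Thus R = 1/(900/49) = 49/900.

R = 49/900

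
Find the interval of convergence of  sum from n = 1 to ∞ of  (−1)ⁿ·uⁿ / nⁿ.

By the Cauchy root test, |a_n|^(1/n) = 1/n → 0.
Since the n-th root of |a_n| tends to 0, the series converges for all real u; R = ∞.

(−∞, ∞)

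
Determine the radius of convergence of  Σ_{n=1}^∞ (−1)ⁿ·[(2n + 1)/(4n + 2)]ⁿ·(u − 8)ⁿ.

Root test: |a_n|^(1/n) = (2n + 1)/(4n + 2) → 1/2.
Thus R = 1/(1/2) = 2.

R = 2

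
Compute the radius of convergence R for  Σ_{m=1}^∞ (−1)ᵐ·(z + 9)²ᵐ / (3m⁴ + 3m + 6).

The ratio of consecutive coefficients is (3m⁴ + 3m + 6)/(3(m+1)⁴ + 3(m+1) + 6) → 1.
Writing y = (z + 9)², the series in y has radius 1, so |z + 9| < √(1) = 1 and R = 1.

R = 1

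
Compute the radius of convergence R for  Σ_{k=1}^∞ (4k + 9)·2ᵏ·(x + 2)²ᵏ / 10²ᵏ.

Ratio test: |a_{k+1}/a_k| = [(4(k+1) + 9)/(4k + 9)] · 2/100 → 1/50 as k → ∞.
Writing y = (x + 2)², the series in y has radius 50, so |x + 2| < √(50) and R = 5√2.

R = 5√2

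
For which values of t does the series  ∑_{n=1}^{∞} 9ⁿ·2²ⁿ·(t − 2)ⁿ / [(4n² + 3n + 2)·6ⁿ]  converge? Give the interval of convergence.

[11/6, 13/6]

Ratio test: |a_{n+1}/a_n| = [(4n² + 3n + 2)/(4(n+1)² + 3(n+1) + 2)] · 9·4/6 → 6 as n → ∞.
Hence the series converges for |t − 2| < 1/(6) = 1/6, so the radius of convergence is 1/6.
When t = 13/6, the terms are on the order of 1/n², so the series converges absolutely by comparison with the p-series (p = 2 > 1).
At t = 11/6: the terms are on the order of 1/n², so the series converges absolutely by comparison with the p-series (p = 2 > 1).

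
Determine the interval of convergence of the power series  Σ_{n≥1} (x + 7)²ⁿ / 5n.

(-8, -6)

Apply the ratio test: |a_{n+1}| / |a_n| = 5n/5(n+1), which tends to 1 as n → ∞.
Since the exponent of (x + 7) increases by 2 each term, convergence requires |x + 7|² < 1, hence R = 1.
Endpoint x = -6: the terms are asymptotic to a nonzero constant times 1/n, so the series diverges by limit comparison with Σ 1/n.
Endpoint x = -8: the terms are asymptotic to a nonzero constant times 1/n, so the series diverges by limit comparison with Σ 1/n.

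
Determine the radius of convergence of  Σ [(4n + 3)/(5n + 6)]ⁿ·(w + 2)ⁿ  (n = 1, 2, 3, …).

R = 5/4

By the Cauchy root test, |a_n|^(1/n) = (4n + 3)/(5n + 6) → 4/5.
The series converges when 4/5 · |w + 2| < 1, giving R = 5/4.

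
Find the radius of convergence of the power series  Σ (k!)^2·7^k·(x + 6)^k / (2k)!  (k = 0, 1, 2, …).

R = 4/7

The ratio of consecutive coefficients is (k+1)²/[(2k+1)·(2k+2)] · 7 → 7/4.
Convergence for |x + 6| · 7/4 < 1, i.e. |x + 6| < 4/7. So R = 4/7.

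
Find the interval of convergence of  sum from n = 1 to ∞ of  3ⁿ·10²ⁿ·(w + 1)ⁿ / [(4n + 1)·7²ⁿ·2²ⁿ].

The ratio of consecutive coefficients is [(4n + 1)/(4(n+1) + 1)] · 3·100/(49·4) → 75/49.
Thus R = 1/(75/49) = 49/75.
Endpoint w = -26/75: the terms are asymptotic to a nonzero constant times 1/n, so the series diverges by limit comparison with Σ 1/n.
Endpoint w = -124/75: the terms alternate in sign and decrease monotonically to 0 in absolute value (size ~ c/n), so the alternating series test gives convergence.

[-124/75, -26/75)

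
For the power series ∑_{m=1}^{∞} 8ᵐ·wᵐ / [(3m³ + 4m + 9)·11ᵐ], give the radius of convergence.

Ratio test: |a_{m+1}/a_m| = [(3m³ + 4m + 9)/(3(m+1)³ + 4(m+1) + 9)] · 8/11 → 8/11 as m → ∞.
Hence the series converges for |w| < 1/(8/11) = 11/8, so the radius of convergence is 11/8.

R = 11/8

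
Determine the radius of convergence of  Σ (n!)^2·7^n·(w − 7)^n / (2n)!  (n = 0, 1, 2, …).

By the ratio test, |a_{n+1}/a_n| = (n+1)²/[(2n+1)·(2n+2)] · 7 → 7/4.
The series converges when 7/4 · |w − 7| < 1, giving R = 4/7.

R = 4/7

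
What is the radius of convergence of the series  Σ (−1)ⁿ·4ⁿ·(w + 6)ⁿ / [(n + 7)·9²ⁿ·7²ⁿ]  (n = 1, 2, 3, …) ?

By the ratio test, |a_{n+1}/a_n| = [(n + 7)/((n+1) + 7)] · 4/(81·49) → 4/3969.
Convergence for |w + 6| · 4/3969 < 1, i.e. |w + 6| < 3969/4. So R = 3969/4.

R = 3969/4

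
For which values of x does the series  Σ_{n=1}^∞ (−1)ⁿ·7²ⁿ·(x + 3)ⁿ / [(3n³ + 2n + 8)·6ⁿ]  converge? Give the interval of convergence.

[-153/49, -141/49]

Apply the ratio test: |a_{n+1}| / |a_n| = [(3n³ + 2n + 8)/(3(n+1)³ + 2(n+1) + 8)] · 49/6, which tends to 49/6 as n → ∞.
Convergence for |x + 3| · 49/6 < 1, i.e. |x + 3| < 6/49. So R = 6/49.
Endpoint x = -141/49: absolute convergence follows by limit comparison with Σ 1/n³.
Endpoint x = -153/49: the series is dominated by a constant times Σ 1/n³, which converges (p = 3 > 1).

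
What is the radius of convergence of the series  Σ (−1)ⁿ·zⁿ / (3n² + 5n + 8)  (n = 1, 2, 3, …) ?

R = 1

The ratio of consecutive coefficients is (3n² + 5n + 8)/(3(n+1)² + 5(n+1) + 8) → 1.
Convergence for |z| < 1, so R = 1.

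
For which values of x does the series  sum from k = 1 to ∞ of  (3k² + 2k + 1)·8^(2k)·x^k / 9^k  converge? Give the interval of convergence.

The ratio of consecutive coefficients is [(3(k+1)² + 2(k+1) + 1)/(3k² + 2k + 1)] · 64/9 → 64/9.
Convergence for |x| · 64/9 < 1, i.e. |x| < 9/64. So R = 9/64.
When x = 9/64, the k-th term does not approach 0; divergence by the term test.
At x = -9/64: the terms have absolute value of order k², which does not tend to 0, so the series diverges by the divergence test.

(-9/64, 9/64)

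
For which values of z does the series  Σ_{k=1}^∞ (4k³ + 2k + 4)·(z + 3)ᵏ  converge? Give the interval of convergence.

Apply the ratio test: |a_{k+1}| / |a_k| = (4(k+1)³ + 2(k+1) + 4)/(4k³ + 2k + 4), which tends to 1 as k → ∞.
Hence R = 1.
At z = -2: the terms do not tend to 0, so the series diverges.
When z = -4, the terms do not tend to 0, so the series diverges.

(-4, -2)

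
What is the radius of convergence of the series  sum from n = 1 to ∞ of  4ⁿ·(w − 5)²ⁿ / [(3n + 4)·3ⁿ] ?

Apply the ratio test: |a_{n+1}| / |a_n| = [(3n + 4)/(3(n+1) + 4)] · 4/3, which tends to 4/3 as n → ∞.
Writing y = (w − 5)², the series in y has radius 3/4, so |w − 5| < √(3/4) and R = √3/2.

R = √3/2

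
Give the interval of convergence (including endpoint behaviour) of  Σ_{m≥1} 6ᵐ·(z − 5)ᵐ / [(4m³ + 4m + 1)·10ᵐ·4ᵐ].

[-5/3, 35/3]

The ratio of consecutive coefficients is [(4m³ + 4m + 1)/(4(m+1)³ + 4(m+1) + 1)] · 6/(10·4) → 3/20.
Thus R = 1/(3/20) = 20/3.
Check z = 35/3: the series is dominated by a constant times Σ 1/m³, which converges (p = 3 > 1).
Check z = -5/3: absolute convergence follows by limit comparison with Σ 1/m³.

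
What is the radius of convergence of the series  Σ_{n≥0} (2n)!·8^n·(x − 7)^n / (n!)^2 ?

R = 1/32

Ratio test: |a_{n+1}/a_n| = (2n+1)·(2n+2)/(n+1)² · 8 → 32 as n → ∞.
Convergence for |x − 7| · 32 < 1, i.e. |x − 7| < 1/32. So R = 1/32.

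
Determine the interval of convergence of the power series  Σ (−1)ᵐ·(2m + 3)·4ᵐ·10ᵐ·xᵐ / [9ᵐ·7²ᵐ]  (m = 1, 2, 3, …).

Ratio test: |a_{m+1}/a_m| = [(2(m+1) + 3)/(2m + 3)] · 4·10/(9·49) → 40/441 as m → ∞.
Thus R = 1/(40/441) = 441/40.
When x = 441/40, the m-th term does not approach 0; divergence by the term test.
At x = -441/40: the m-th term does not approach 0; divergence by the term test.

(-441/40, 441/40)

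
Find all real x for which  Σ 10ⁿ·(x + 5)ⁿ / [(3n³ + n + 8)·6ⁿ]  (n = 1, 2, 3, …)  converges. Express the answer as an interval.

[-28/5, -22/5]

Apply the ratio test: |a_{n+1}| / |a_n| = [(3n³ + n + 8)/(3(n+1)³ + (n+1) + 8)] · 10/6, which tends to 5/3 as n → ∞.
The series converges when 5/3 · |x + 5| < 1, giving R = 3/5.
At x = -22/5: the terms are on the order of 1/n³, so the series converges absolutely by comparison with the p-series (p = 3 > 1).
Endpoint x = -28/5: the series is dominated by a constant times Σ 1/n³, which converges (p = 3 > 1).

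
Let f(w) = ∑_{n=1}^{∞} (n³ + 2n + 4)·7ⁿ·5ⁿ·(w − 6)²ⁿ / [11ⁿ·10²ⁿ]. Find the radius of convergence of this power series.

R = 2√385/7

By the ratio test, |a_{n+1}/a_n| = [((n+1)³ + 2(n+1) + 4)/(n³ + 2n + 4)] · 7·5/(11·100) → 7/220.
Writing y = (w − 6)², the series in y has radius 220/7, so |w − 6| < √(220/7) and R = 2√385/7.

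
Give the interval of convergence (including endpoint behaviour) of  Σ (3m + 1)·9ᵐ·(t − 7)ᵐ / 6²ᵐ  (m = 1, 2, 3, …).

(3, 11)

By the ratio test, |a_{m+1}/a_m| = [(3(m+1) + 1)/(3m + 1)] · 9/36 → 1/4.
The series converges when 1/4 · |t − 7| < 1, giving R = 4.
Check t = 11: the terms have absolute value of order m, which does not tend to 0, so the series diverges by the divergence test.
When t = 3, the terms do not tend to 0, so the series diverges.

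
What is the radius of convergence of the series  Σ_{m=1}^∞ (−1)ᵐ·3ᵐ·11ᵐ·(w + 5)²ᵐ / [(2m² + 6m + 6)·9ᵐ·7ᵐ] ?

The ratio of consecutive coefficients is [(2m² + 6m + 6)/(2(m+1)² + 6(m+1) + 6)] · 3·11/(9·7) → 11/21.
Since the exponent of (w + 5) increases by 2 each term, convergence requires |w + 5|² < 21/11, hence R = √231/11.

R = √231/11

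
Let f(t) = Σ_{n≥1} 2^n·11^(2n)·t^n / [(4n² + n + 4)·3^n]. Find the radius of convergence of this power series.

R = 3/242

The ratio of consecutive coefficients is [(4n² + n + 4)/(4(n+1)² + (n+1) + 4)] · 2·121/3 → 242/3.
The series converges when 242/3 · |t| < 1, giving R = 3/242.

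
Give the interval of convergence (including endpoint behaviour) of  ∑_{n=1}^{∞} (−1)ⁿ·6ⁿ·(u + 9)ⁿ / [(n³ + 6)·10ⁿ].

Ratio test: |a_{n+1}/a_n| = [(n³ + 6)/((n+1)³ + 6)] · 6/10 → 3/5 as n → ∞.
Thus R = 1/(3/5) = 5/3.
Endpoint u = -22/3: absolute convergence follows by limit comparison with Σ 1/n³.
Check u = -32/3: the terms are on the order of 1/n³, so the series converges absolutely by comparison with the p-series (p = 3 > 1).

[-32/3, -22/3]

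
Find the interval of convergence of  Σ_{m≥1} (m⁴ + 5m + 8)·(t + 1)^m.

(-2, 0)

By the ratio test, |a_{m+1}/a_m| = ((m+1)⁴ + 5(m+1) + 8)/(m⁴ + 5m + 8) → 1.
Hence R = 1.
When t = 0, the terms have absolute value of order m⁴, which does not tend to 0, so the series diverges by the divergence test.
At t = -2: the terms have absolute value of order m⁴, which does not tend to 0, so the series diverges by the divergence test.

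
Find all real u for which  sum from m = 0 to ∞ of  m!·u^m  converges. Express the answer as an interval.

The ratio of consecutive coefficients is (m+1) → ∞.
Since the ratio → ∞, the series diverges for every u ≠ 0, and R = 0.

{0}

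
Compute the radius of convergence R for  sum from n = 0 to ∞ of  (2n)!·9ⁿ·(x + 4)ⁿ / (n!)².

By the ratio test, |a_{n+1}/a_n| = (2n+1)·(2n+2)/(n+1)² · 9 → 36.
Convergence for |x + 4| · 36 < 1, i.e. |x + 4| < 1/36. So R = 1/36.

R = 1/36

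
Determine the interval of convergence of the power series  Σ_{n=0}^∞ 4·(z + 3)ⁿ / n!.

(−∞, ∞)

Ratio test: |a_{n+1}/a_n| = 4/4 · 1/(n+1) → 0 as n → ∞.
The ratio tends to 0 regardless of z, hence R = ∞.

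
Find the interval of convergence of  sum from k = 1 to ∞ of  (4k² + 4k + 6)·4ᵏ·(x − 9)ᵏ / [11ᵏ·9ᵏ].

The ratio of consecutive coefficients is [(4(k+1)² + 4(k+1) + 6)/(4k² + 4k + 6)] · 4/(11·9) → 4/99.
Thus R = 1/(4/99) = 99/4.
Check x = 135/4: the terms do not tend to 0, so the series diverges.
At x = -63/4: the terms have absolute value of order k², which does not tend to 0, so the series diverges by the divergence test.

(-63/4, 135/4)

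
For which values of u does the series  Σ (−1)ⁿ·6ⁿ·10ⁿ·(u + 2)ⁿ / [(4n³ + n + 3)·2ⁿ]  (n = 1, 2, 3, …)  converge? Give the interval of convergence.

By the ratio test, |a_{n+1}/a_n| = [(4n³ + n + 3)/(4(n+1)³ + (n+1) + 3)] · 6·10/2 → 30.
Thus R = 1/(30) = 1/30.
At u = -59/30: the series is dominated by a constant times Σ 1/n³, which converges (p = 3 > 1).
At u = -61/30: the series is dominated by a constant times Σ 1/n³, which converges (p = 3 > 1).

[-61/30, -59/30]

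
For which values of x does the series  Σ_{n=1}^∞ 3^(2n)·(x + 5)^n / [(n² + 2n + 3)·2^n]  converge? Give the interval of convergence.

[-47/9, -43/9]

Apply the ratio test: |a_{n+1}| / |a_n| = [(n² + 2n + 3)/((n+1)² + 2(n+1) + 3)] · 9/2, which tends to 9/2 as n → ∞.
Convergence for |x + 5| · 9/2 < 1, i.e. |x + 5| < 2/9. So R = 2/9.
When x = -43/9, the terms are on the order of 1/n², so the series converges absolutely by comparison with the p-series (p = 2 > 1).
At x = -47/9: absolute convergence follows by limit comparison with Σ 1/n².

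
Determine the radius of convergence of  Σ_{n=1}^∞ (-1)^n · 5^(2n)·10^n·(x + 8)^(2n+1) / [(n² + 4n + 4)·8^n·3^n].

By the ratio test, |a_{n+1}/a_n| = [(n² + 4n + 4)/((n+1)² + 4(n+1) + 4)] · 25·10/(8·3) → 125/12.
Writing y = (x + 8)², the series in y has radius 12/125, so |x + 8| < √(12/125) and R = 2√15/25.

R = 2√15/25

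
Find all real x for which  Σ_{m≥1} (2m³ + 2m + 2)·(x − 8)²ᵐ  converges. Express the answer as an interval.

By the ratio test, |a_{m+1}/a_m| = (2(m+1)³ + 2(m+1) + 2)/(2m³ + 2m + 2) → 1.
Successive powers of (x − 8) differ by 2, so the series converges when |x − 8|² · 1 < 1, i.e. |x − 8| < √(1) = 1. So R = 1.
At x = 9: the terms do not tend to 0, so the series diverges.
Check x = 7: the terms have absolute value of order m³, which does not tend to 0, so the series diverges by the divergence test.

(7, 9)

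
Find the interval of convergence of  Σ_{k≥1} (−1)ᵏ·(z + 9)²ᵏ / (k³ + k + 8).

[-10, -8]

By the ratio test, |a_{k+1}/a_k| = (k³ + k + 8)/((k+1)³ + (k+1) + 8) → 1.
Writing y = (z + 9)², the series in y has radius 1, so |z + 9| < √(1) = 1 and R = 1.
Check z = -8: absolute convergence follows by limit comparison with Σ 1/k³.
When z = -10, the terms are on the order of 1/k³, so the series converges absolutely by comparison with the p-series (p = 3 > 1).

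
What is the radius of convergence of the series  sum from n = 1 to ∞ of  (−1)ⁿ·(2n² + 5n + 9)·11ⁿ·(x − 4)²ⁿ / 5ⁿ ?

By the ratio test, |a_{n+1}/a_n| = [(2(n+1)² + 5(n+1) + 9)/(2n² + 5n + 9)] · 11/5 → 11/5.
Successive powers of (x − 4) differ by 2, so the series converges when |x − 4|² · 11/5 < 1, i.e. |x − 4| < √(5/11). So R = √55/11.

R = √55/11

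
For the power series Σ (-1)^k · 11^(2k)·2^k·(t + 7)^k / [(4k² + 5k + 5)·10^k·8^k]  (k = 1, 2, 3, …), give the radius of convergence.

Apply the ratio test: |a_{k+1}| / |a_k| = [(4k² + 5k + 5)/(4(k+1)² + 5(k+1) + 5)] · 121·2/(10·8), which tends to 121/40 as k → ∞.
Hence the series converges for |t + 7| < 1/(121/40) = 40/121, so the radius of convergence is 40/121.

R = 40/121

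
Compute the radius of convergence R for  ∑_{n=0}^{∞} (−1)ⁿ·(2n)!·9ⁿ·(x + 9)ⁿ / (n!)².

Ratio test: |a_{n+1}/a_n| = (2n+1)·(2n+2)/(n+1)² · 9 → 36 as n → ∞.
Thus R = 1/(36) = 1/36.

R = 1/36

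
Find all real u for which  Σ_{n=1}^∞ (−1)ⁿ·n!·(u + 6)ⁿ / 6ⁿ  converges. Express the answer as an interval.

Ratio test: |a_{n+1}/a_n| = (n+1) · 1/6 → ∞ as n → ∞.
The terms grow without bound for any (u + 6) ≠ 0, so R = 0 (convergence only at u = -6).

{-6}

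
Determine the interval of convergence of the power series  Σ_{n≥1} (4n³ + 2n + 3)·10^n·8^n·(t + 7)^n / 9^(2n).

Apply the ratio test: |a_{n+1}| / |a_n| = [(4(n+1)³ + 2(n+1) + 3)/(4n³ + 2n + 3)] · 10·8/81, which tends to 80/81 as n → ∞.
Hence the series converges for |t + 7| < 1/(80/81) = 81/80, so the radius of convergence is 81/80.
When t = -479/80, the terms do not tend to 0, so the series diverges.
When t = -641/80, the terms do not tend to 0, so the series diverges.

(-641/80, -479/80)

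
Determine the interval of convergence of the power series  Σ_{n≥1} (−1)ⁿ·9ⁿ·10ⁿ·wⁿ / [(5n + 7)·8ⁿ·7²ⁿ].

The ratio of consecutive coefficients is [(5n + 7)/(5(n+1) + 7)] · 9·10/(8·49) → 45/196.
Thus R = 1/(45/196) = 196/45.
At w = 196/45: convergence follows from the alternating series test (terms decrease monotonically to 0).
When w = -196/45, comparison with the harmonic series Σ 1/n shows the series diverges.

(-196/45, 196/45]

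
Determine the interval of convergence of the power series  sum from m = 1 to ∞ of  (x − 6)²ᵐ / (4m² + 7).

Ratio test: |a_{m+1}/a_m| = (4m² + 7)/(4(m+1)² + 7) → 1 as m → ∞.
Successive powers of (x − 6) differ by 2, so the series converges when |x − 6|² · 1 < 1, i.e. |x − 6| < √(1) = 1. So R = 1.
At x = 7: the series is dominated by a constant times Σ 1/m², which converges (p = 2 > 1).
When x = 5, the terms are on the order of 1/m², so the series converges absolutely by comparison with the p-series (p = 2 > 1).

[5, 7]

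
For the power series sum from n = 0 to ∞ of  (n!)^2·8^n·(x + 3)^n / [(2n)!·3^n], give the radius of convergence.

The ratio of consecutive coefficients is (n+1)²/[(2n+1)·(2n+2)] · 8/3 → 2/3.
The series converges when 2/3 · |x + 3| < 1, giving R = 3/2.

R = 3/2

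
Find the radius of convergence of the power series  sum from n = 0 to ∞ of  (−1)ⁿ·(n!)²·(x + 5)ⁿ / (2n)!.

Ratio test: |a_{n+1}/a_n| = (n+1)²/[(2n+1)·(2n+2)] → 1/4 as n → ∞.
The series converges when 1/4 · |x + 5| < 1, giving R = 4.

R = 4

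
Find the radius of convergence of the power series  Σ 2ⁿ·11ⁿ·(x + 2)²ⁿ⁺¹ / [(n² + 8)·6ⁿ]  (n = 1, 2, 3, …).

Ratio test: |a_{n+1}/a_n| = [(n² + 8)/((n+1)² + 8)] · 2·11/6 → 11/3 as n → ∞.
Since the exponent of (x + 2) increases by 2 each term, convergence requires |x + 2|² < 3/11, hence R = √33/11.

R = √33/11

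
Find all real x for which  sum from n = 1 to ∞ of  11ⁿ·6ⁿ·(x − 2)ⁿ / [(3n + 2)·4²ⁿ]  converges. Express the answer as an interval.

[58/33, 74/33)

Ratio test: |a_{n+1}/a_n| = [(3n + 2)/(3(n+1) + 2)] · 11·6/16 → 33/8 as n → ∞.
Thus R = 1/(33/8) = 8/33.
Check x = 74/33: the terms are asymptotic to a nonzero constant times 1/n, so the series diverges by limit comparison with Σ 1/n.
When x = 58/33, an alternating series whose terms decrease to 0 in absolute value, so it converges by the Leibniz criterion.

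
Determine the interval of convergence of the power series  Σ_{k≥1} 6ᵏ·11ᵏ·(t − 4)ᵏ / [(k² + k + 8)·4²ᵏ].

[124/33, 140/33]

The ratio of consecutive coefficients is [(k² + k + 8)/((k+1)² + (k+1) + 8)] · 6·11/16 → 33/8.
Hence the series converges for |t − 4| < 1/(33/8) = 8/33, so the radius of convergence is 8/33.
When t = 140/33, the terms are on the order of 1/k², so the series converges absolutely by comparison with the p-series (p = 2 > 1).
Check t = 124/33: the terms are on the order of 1/k², so the series converges absolutely by comparison with the p-series (p = 2 > 1).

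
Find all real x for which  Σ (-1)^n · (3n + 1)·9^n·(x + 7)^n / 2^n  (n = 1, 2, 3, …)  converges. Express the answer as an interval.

The ratio of consecutive coefficients is [(3(n+1) + 1)/(3n + 1)] · 9/2 → 9/2.
The series converges when 9/2 · |x + 7| < 1, giving R = 2/9.
Endpoint x = -61/9: the n-th term does not approach 0; divergence by the term test.
At x = -65/9: the terms do not tend to 0, so the series diverges.

(-65/9, -61/9)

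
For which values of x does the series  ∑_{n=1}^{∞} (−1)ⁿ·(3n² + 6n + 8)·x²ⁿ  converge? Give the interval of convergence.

Apply the ratio test: |a_{n+1}| / |a_n| = (3(n+1)² + 6(n+1) + 8)/(3n² + 6n + 8), which tends to 1 as n → ∞.
Writing y = x², the series in y has radius 1, so |x| < √(1) = 1 and R = 1.
At x = 1: the terms have absolute value of order n², which does not tend to 0, so the series diverges by the divergence test.
Endpoint x = -1: the n-th term does not approach 0; divergence by the term test.

(-1, 1)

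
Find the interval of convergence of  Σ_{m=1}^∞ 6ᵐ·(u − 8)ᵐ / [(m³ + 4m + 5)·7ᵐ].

[41/6, 55/6]

The ratio of consecutive coefficients is [(m³ + 4m + 5)/((m+1)³ + 4(m+1) + 5)] · 6/7 → 6/7.
Thus R = 1/(6/7) = 7/6.
Check u = 55/6: absolute convergence follows by limit comparison with Σ 1/m³.
Endpoint u = 41/6: the terms are on the order of 1/m³, so the series converges absolutely by comparison with the p-series (p = 3 > 1).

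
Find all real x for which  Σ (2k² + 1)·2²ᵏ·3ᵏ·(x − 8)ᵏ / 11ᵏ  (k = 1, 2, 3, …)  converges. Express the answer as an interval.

Apply the ratio test: |a_{k+1}| / |a_k| = [(2(k+1)² + 1)/(2k² + 1)] · 4·3/11, which tends to 12/11 as k → ∞.
Hence the series converges for |x − 8| < 1/(12/11) = 11/12, so the radius of convergence is 11/12.
At x = 107/12: the terms have absolute value of order k², which does not tend to 0, so the series diverges by the divergence test.
When x = 85/12, the k-th term does not approach 0; divergence by the term test.

(85/12, 107/12)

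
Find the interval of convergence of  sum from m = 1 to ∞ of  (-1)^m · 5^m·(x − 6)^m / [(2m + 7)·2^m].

Ratio test: |a_{m+1}/a_m| = [(2m + 7)/(2(m+1) + 7)] · 5/2 → 5/2 as m → ∞.
The series converges when 5/2 · |x − 6| < 1, giving R = 2/5.
When x = 32/5, the terms alternate in sign and decrease monotonically to 0 in absolute value (size ~ c/m), so the alternating series test gives convergence.
At x = 28/5: the terms are asymptotic to a nonzero constant times 1/m, so the series diverges by limit comparison with Σ 1/m.

(28/5, 32/5]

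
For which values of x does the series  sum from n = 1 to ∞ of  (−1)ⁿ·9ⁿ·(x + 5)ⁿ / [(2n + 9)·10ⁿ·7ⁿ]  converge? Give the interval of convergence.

(-115/9, 25/9]

The ratio of consecutive coefficients is [(2n + 9)/(2(n+1) + 9)] · 9/(10·7) → 9/70.
Convergence for |x + 5| · 9/70 < 1, i.e. |x + 5| < 70/9. So R = 70/9.
At x = 25/9: convergence follows from the alternating series test (terms decrease monotonically to 0).
At x = -115/9: comparison with the harmonic series Σ 1/n shows the series diverges.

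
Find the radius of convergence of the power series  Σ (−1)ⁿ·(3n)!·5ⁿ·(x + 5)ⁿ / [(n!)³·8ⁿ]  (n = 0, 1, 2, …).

By the ratio test, |a_{n+1}/a_n| = (3n+1)·(3n+2)·(3n+3)/(n+1)³ · 5/8 → 135/8.
Hence the series converges for |x + 5| < 1/(135/8) = 8/135, so the radius of convergence is 8/135.

R = 8/135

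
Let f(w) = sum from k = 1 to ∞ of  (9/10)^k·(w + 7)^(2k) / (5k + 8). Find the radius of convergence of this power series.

Ratio test: |a_{k+1}/a_k| = [(5k + 8)/(5(k+1) + 8)] · 9/10 → 9/10 as k → ∞.
Writing y = (w + 7)², the series in y has radius 10/9, so |w + 7| < √(10/9) and R = √10/3.

R = √10/3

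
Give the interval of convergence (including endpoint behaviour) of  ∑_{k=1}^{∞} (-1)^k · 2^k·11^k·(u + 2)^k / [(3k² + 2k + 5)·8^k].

Ratio test: |a_{k+1}/a_k| = [(3k² + 2k + 5)/(3(k+1)² + 2(k+1) + 5)] · 2·11/8 → 11/4 as k → ∞.
Thus R = 1/(11/4) = 4/11.
At u = -18/11: the terms are on the order of 1/k², so the series converges absolutely by comparison with the p-series (p = 2 > 1).
When u = -26/11, absolute convergence follows by limit comparison with Σ 1/k².

[-26/11, -18/11]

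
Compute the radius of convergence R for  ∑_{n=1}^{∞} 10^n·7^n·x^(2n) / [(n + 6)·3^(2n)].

Apply the ratio test: |a_{n+1}| / |a_n| = [(n + 6)/((n+1) + 6)] · 10·7/9, which tends to 70/9 as n → ∞.
Since the exponent of x increases by 2 each term, convergence requires |x|² < 9/70, hence R = 3√70/70.

R = 3√70/70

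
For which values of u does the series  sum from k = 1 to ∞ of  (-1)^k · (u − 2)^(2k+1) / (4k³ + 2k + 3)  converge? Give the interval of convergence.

[1, 3]

Apply the ratio test: |a_{k+1}| / |a_k| = (4k³ + 2k + 3)/(4(k+1)³ + 2(k+1) + 3), which tends to 1 as k → ∞.
Since the exponent of (u − 2) increases by 2 each term, convergence requires |u − 2|² < 1, hence R = 1.
Check u = 3: the terms are on the order of 1/k³, so the series converges absolutely by comparison with the p-series (p = 3 > 1).
At u = 1: the series is dominated by a constant times Σ 1/k³, which converges (p = 3 > 1).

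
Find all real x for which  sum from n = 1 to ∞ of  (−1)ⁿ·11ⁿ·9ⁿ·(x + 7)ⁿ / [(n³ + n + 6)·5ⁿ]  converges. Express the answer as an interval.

[-698/99, -688/99]

By the ratio test, |a_{n+1}/a_n| = [(n³ + n + 6)/((n+1)³ + (n+1) + 6)] · 11·9/5 → 99/5.
Thus R = 1/(99/5) = 5/99.
Endpoint x = -688/99: the series is dominated by a constant times Σ 1/n³, which converges (p = 3 > 1).
Endpoint x = -698/99: absolute convergence follows by limit comparison with Σ 1/n³.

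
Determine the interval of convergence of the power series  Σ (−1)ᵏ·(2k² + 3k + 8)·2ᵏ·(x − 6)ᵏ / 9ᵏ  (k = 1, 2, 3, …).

(3/2, 21/2)

The ratio of consecutive coefficients is [(2(k+1)² + 3(k+1) + 8)/(2k² + 3k + 8)] · 2/9 → 2/9.
Thus R = 1/(2/9) = 9/2.
When x = 21/2, the terms do not tend to 0, so the series diverges.
Check x = 3/2: the terms have absolute value of order k², which does not tend to 0, so the series diverges by the divergence test.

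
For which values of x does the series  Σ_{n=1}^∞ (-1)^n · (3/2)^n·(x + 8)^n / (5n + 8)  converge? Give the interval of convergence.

Ratio test: |a_{n+1}/a_n| = [(5n + 8)/(5(n+1) + 8)] · 3/2 → 3/2 as n → ∞.
Hence the series converges for |x + 8| < 1/(3/2) = 2/3, so the radius of convergence is 2/3.
When x = -22/3, an alternating series whose terms decrease to 0 in absolute value, so it converges by the Leibniz criterion.
At x = -26/3: comparison with the harmonic series Σ 1/n shows the series diverges.

(-26/3, -22/3]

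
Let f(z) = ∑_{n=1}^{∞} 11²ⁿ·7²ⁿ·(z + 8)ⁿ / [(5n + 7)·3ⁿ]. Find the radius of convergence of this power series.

R = 3/5929

By the ratio test, |a_{n+1}/a_n| = [(5n + 7)/(5(n+1) + 7)] · 121·49/3 → 5929/3.
Thus R = 1/(5929/3) = 3/5929.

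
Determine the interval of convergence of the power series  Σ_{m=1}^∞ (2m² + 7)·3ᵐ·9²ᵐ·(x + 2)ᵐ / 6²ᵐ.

(-58/27, -50/27)

Apply the ratio test: |a_{m+1}| / |a_m| = [(2(m+1)² + 7)/(2m² + 7)] · 3·81/36, which tends to 27/4 as m → ∞.
Hence the series converges for |x + 2| < 1/(27/4) = 4/27, so the radius of convergence is 4/27.
At x = -50/27: the terms do not tend to 0, so the series diverges.
Endpoint x = -58/27: the m-th term does not approach 0; divergence by the term test.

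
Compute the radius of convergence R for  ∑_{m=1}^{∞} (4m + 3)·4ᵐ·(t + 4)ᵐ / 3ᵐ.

By the ratio test, |a_{m+1}/a_m| = [(4(m+1) + 3)/(4m + 3)] · 4/3 → 4/3.
Convergence for |t + 4| · 4/3 < 1, i.e. |t + 4| < 3/4. So R = 3/4.

R = 3/4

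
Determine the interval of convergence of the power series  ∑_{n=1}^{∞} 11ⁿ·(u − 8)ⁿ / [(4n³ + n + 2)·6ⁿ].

[82/11, 94/11]

The ratio of consecutive coefficients is [(4n³ + n + 2)/(4(n+1)³ + (n+1) + 2)] · 11/6 → 11/6.
The series converges when 11/6 · |u − 8| < 1, giving R = 6/11.
Check u = 94/11: the terms are on the order of 1/n³, so the series converges absolutely by comparison with the p-series (p = 3 > 1).
At u = 82/11: the terms are on the order of 1/n³, so the series converges absolutely by comparison with the p-series (p = 3 > 1).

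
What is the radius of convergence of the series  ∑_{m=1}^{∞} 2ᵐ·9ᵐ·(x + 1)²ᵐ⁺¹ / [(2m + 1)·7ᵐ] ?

By the ratio test, |a_{m+1}/a_m| = [(2m + 1)/(2(m+1) + 1)] · 2·9/7 → 18/7.
Since the exponent of (x + 1) increases by 2 each term, convergence requires |x + 1|² < 7/18, hence R = √14/6.

R = √14/6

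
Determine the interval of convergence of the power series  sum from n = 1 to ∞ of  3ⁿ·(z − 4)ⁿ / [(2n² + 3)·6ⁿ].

Apply the ratio test: |a_{n+1}| / |a_n| = [(2n² + 3)/(2(n+1)² + 3)] · 3/6, which tends to 1/2 as n → ∞.
Convergence for |z − 4| · 1/2 < 1, i.e. |z − 4| < 2. So R = 2.
When z = 6, the series is dominated by a constant times Σ 1/n², which converges (p = 2 > 1).
At z = 2: absolute convergence follows by limit comparison with Σ 1/n².

[2, 6]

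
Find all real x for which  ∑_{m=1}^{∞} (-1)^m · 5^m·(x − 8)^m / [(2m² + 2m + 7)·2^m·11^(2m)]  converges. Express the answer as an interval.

Ratio test: |a_{m+1}/a_m| = [(2m² + 2m + 7)/(2(m+1)² + 2(m+1) + 7)] · 5/(2·121) → 5/242 as m → ∞.
Convergence for |x − 8| · 5/242 < 1, i.e. |x − 8| < 242/5. So R = 242/5.
When x = 282/5, absolute convergence follows by limit comparison with Σ 1/m².
At x = -202/5: the terms are on the order of 1/m², so the series converges absolutely by comparison with the p-series (p = 2 > 1).

[-202/5, 282/5]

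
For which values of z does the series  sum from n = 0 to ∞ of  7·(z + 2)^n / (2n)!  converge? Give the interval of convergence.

(−∞, ∞)

Apply the ratio test: |a_{n+1}| / |a_n| = 7/7 · 1/[(2n+1)·(2n+2)], which tends to 0 as n → ∞.
The limit is 0, so the series converges for all z; R = ∞.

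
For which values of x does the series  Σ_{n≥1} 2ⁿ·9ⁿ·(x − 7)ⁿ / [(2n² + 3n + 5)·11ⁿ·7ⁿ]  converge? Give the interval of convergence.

[49/18, 203/18]

Apply the ratio test: |a_{n+1}| / |a_n| = [(2n² + 3n + 5)/(2(n+1)² + 3(n+1) + 5)] · 2·9/(11·7), which tends to 18/77 as n → ∞.
Convergence for |x − 7| · 18/77 < 1, i.e. |x − 7| < 77/18. So R = 77/18.
Check x = 203/18: the series is dominated by a constant times Σ 1/n², which converges (p = 2 > 1).
Check x = 49/18: the terms are on the order of 1/n², so the series converges absolutely by comparison with the p-series (p = 2 > 1).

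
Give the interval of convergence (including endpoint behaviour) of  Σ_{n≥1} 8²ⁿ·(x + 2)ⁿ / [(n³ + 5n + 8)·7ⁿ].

By the ratio test, |a_{n+1}/a_n| = [(n³ + 5n + 8)/((n+1)³ + 5(n+1) + 8)] · 64/7 → 64/7.
Convergence for |x + 2| · 64/7 < 1, i.e. |x + 2| < 7/64. So R = 7/64.
Check x = -121/64: the terms are on the order of 1/n³, so the series converges absolutely by comparison with the p-series (p = 3 > 1).
Check x = -135/64: the terms are on the order of 1/n³, so the series converges absolutely by comparison with the p-series (p = 3 > 1).

[-135/64, -121/64]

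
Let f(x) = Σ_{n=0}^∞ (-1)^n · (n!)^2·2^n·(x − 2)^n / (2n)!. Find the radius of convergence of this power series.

Ratio test: |a_{n+1}/a_n| = (n+1)²/[(2n+1)·(2n+2)] · 2 → 1/2 as n → ∞.
Convergence for |x − 2| · 1/2 < 1, i.e. |x − 2| < 2. So R = 2.

R = 2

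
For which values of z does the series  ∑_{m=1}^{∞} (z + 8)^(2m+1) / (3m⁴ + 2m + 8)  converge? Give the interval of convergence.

Ratio test: |a_{m+1}/a_m| = (3m⁴ + 2m + 8)/(3(m+1)⁴ + 2(m+1) + 8) → 1 as m → ∞.
Since the exponent of (z + 8) increases by 2 each term, convergence requires |z + 8|² < 1, hence R = 1.
When z = -7, the terms are on the order of 1/m⁴, so the series converges absolutely by comparison with the p-series (p = 4 > 1).
Check z = -9: the terms are on the order of 1/m⁴, so the series converges absolutely by comparison with the p-series (p = 4 > 1).

[-9, -7]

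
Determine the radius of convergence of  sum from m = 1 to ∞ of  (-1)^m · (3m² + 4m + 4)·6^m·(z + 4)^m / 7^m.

R = 7/6

By the ratio test, |a_{m+1}/a_m| = [(3(m+1)² + 4(m+1) + 4)/(3m² + 4m + 4)] · 6/7 → 6/7.
Convergence for |z + 4| · 6/7 < 1, i.e. |z + 4| < 7/6. So R = 7/6.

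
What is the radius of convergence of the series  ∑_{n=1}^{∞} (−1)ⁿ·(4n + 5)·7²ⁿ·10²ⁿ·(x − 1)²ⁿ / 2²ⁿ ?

R = 1/35

Apply the ratio test: |a_{n+1}| / |a_n| = [(4(n+1) + 5)/(4n + 5)] · 49·100/4, which tends to 1225 as n → ∞.
Writing y = (x − 1)², the series in y has radius 1/1225, so |x − 1| < √(1/1225) = 1/35 and R = 1/35.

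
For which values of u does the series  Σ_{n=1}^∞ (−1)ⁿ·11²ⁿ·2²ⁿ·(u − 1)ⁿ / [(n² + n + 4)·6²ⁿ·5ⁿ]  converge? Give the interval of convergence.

Apply the ratio test: |a_{n+1}| / |a_n| = [(n² + n + 4)/((n+1)² + (n+1) + 4)] · 121·4/(36·5), which tends to 121/45 as n → ∞.
Thus R = 1/(121/45) = 45/121.
Endpoint u = 166/121: absolute convergence follows by limit comparison with Σ 1/n².
When u = 76/121, the terms are on the order of 1/n², so the series converges absolutely by comparison with the p-series (p = 2 > 1).

[76/121, 166/121]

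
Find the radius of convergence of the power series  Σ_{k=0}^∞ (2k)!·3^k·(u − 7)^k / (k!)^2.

By the ratio test, |a_{k+1}/a_k| = (2k+1)·(2k+2)/(k+1)² · 3 → 12.
Hence the series converges for |u − 7| < 1/(12) = 1/12, so the radius of convergence is 1/12.

R = 1/12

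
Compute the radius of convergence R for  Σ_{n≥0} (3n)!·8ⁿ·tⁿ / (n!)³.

Ratio test: |a_{n+1}/a_n| = (3n+1)·(3n+2)·(3n+3)/(n+1)³ · 8 → 216 as n → ∞.
Hence the series converges for |t| < 1/(216) = 1/216, so the radius of convergence is 1/216.

R = 1/216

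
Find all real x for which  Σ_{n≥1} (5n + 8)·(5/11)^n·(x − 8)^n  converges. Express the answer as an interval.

By the ratio test, |a_{n+1}/a_n| = [(5(n+1) + 8)/(5n + 8)] · 5/11 → 5/11.
Hence the series converges for |x − 8| < 1/(5/11) = 11/5, so the radius of convergence is 11/5.
Endpoint x = 51/5: the terms do not tend to 0, so the series diverges.
When x = 29/5, the terms do not tend to 0, so the series diverges.

(29/5, 51/5)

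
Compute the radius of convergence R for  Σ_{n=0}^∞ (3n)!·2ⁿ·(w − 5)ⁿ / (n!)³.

Ratio test: |a_{n+1}/a_n| = (3n+1)·(3n+2)·(3n+3)/(n+1)³ · 2 → 54 as n → ∞.
Convergence for |w − 5| · 54 < 1, i.e. |w − 5| < 1/54. So R = 1/54.

R = 1/54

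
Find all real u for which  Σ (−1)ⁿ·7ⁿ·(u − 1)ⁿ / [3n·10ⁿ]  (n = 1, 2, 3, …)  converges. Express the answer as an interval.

By the ratio test, |a_{n+1}/a_n| = [3n/3(n+1)] · 7/10 → 7/10.
Convergence for |u − 1| · 7/10 < 1, i.e. |u − 1| < 10/7. So R = 10/7.
At u = 17/7: the terms alternate in sign and decrease monotonically to 0 in absolute value (size ~ c/n), so the alternating series test gives convergence.
Check u = -3/7: the terms are asymptotic to a nonzero constant times 1/n, so the series diverges by limit comparison with Σ 1/n.

(-3/7, 17/7]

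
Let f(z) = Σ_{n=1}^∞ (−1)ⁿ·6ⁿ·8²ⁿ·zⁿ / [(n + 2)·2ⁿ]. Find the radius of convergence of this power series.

R = 1/192

Ratio test: |a_{n+1}/a_n| = [(n + 2)/((n+1) + 2)] · 6·64/2 → 192 as n → ∞.
Hence the series converges for |z| < 1/(192) = 1/192, so the radius of convergence is 1/192.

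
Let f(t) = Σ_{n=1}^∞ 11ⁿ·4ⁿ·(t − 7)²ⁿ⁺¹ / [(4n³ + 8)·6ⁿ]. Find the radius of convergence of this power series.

By the ratio test, |a_{n+1}/a_n| = [(4n³ + 8)/(4(n+1)³ + 8)] · 11·4/6 → 22/3.
Writing y = (t − 7)², the series in y has radius 3/22, so |t − 7| < √(3/22) and R = √66/22.

R = √66/22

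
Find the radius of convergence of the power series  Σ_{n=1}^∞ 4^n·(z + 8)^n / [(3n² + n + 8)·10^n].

R = 5/2

The ratio of consecutive coefficients is [(3n² + n + 8)/(3(n+1)² + (n+1) + 8)] · 4/10 → 2/5.
Hence the series converges for |z + 8| < 1/(2/5) = 5/2, so the radius of convergence is 5/2.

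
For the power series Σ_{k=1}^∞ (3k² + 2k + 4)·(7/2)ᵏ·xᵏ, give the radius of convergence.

The ratio of consecutive coefficients is [(3(k+1)² + 2(k+1) + 4)/(3k² + 2k + 4)] · 7/2 → 7/2.
The series converges when 7/2 · |x| < 1, giving R = 2/7.

R = 2/7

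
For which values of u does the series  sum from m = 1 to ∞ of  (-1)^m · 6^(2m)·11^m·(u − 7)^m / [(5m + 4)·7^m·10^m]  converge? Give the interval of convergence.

(1351/198, 1421/198]

Ratio test: |a_{m+1}/a_m| = [(5m + 4)/(5(m+1) + 4)] · 36·11/(7·10) → 198/35 as m → ∞.
Hence the series converges for |u − 7| < 1/(198/35) = 35/198, so the radius of convergence is 35/198.
Check u = 1421/198: the terms alternate in sign and decrease monotonically to 0 in absolute value (size ~ c/m), so the alternating series test gives convergence.
Endpoint u = 1351/198: the terms behave like c/m; limit comparison with the harmonic series gives divergence.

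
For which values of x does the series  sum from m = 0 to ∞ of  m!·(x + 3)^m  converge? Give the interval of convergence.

The ratio of consecutive coefficients is (m+1) → ∞.
Since the ratio → ∞, the series diverges for every x ≠ -3, and R = 0.

{-3}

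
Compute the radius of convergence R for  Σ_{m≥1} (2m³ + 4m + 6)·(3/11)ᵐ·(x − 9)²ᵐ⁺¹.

R = √33/3

The ratio of consecutive coefficients is [(2(m+1)³ + 4(m+1) + 6)/(2m³ + 4m + 6)] · 3/11 → 3/11.
Writing y = (x − 9)², the series in y has radius 11/3, so |x − 9| < √(11/3) and R = √33/3.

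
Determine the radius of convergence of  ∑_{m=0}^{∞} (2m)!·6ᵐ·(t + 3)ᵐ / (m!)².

R = 1/24

Ratio test: |a_{m+1}/a_m| = (2m+1)·(2m+2)/(m+1)² · 6 → 24 as m → ∞.
Convergence for |t + 3| · 24 < 1, i.e. |t + 3| < 1/24. So R = 1/24.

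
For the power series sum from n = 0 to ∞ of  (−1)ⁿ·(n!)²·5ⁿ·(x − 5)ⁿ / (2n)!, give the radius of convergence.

R = 4/5

By the ratio test, |a_{n+1}/a_n| = (n+1)²/[(2n+1)·(2n+2)] · 5 → 5/4.
Thus R = 1/(5/4) = 4/5.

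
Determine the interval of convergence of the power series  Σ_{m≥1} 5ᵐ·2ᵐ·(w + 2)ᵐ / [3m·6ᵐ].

[-13/5, -7/5)

By the ratio test, |a_{m+1}/a_m| = [3m/3(m+1)] · 5·2/6 → 5/3.
Hence the series converges for |w + 2| < 1/(5/3) = 3/5, so the radius of convergence is 3/5.
When w = -7/5, comparison with the harmonic series Σ 1/m shows the series diverges.
When w = -13/5, an alternating series whose terms decrease to 0 in absolute value, so it converges by the Leibniz criterion.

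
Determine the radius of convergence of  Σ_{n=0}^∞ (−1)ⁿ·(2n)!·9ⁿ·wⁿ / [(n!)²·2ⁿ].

R = 1/18

The ratio of consecutive coefficients is (2n+1)·(2n+2)/(n+1)² · 9/2 → 18.
The series converges when 18 · |w| < 1, giving R = 1/18.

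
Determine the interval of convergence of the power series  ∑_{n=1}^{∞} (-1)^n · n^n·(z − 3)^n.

Applying the root test, |a_n|^(1/n) = n → ∞.
The root grows without bound, so R = 0 (convergence only at z = 3).

{3}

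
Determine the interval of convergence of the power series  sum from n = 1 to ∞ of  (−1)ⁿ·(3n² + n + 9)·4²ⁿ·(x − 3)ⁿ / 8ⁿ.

(5/2, 7/2)

Apply the ratio test: |a_{n+1}| / |a_n| = [(3(n+1)² + (n+1) + 9)/(3n² + n + 9)] · 16/8, which tends to 2 as n → ∞.
The series converges when 2 · |x − 3| < 1, giving R = 1/2.
At x = 7/2: the n-th term does not approach 0; divergence by the term test.
At x = 5/2: the terms do not tend to 0, so the series diverges.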